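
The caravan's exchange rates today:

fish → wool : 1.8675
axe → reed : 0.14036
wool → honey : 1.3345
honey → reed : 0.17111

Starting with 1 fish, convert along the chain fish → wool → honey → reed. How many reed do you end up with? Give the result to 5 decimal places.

0.42644

1 fish × 1.8675 = 1.8675 wool
1.8675 wool × 1.3345 = 2.49217875 honey
2.49217875 honey × 0.17111 = 0.4264367059125 reed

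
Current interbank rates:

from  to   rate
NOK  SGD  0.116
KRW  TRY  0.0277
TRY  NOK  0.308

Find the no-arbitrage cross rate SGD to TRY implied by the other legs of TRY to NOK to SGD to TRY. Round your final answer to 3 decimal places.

Known legs of the cycle: 0.308 × 0.116 = 0.035728
For no arbitrage the full-cycle product must be 1, so the missing rate is 1 / 0.035728 ≈ 27.98925.

27.989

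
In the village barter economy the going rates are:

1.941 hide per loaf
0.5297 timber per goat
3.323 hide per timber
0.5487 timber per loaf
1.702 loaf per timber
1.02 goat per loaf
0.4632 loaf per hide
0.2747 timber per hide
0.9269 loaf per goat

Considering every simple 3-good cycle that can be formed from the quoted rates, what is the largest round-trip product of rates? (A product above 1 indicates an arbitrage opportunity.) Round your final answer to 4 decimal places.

0.9196

timber→loaf→goat→timber: 1.702 × 1.02 × 0.5297 = 0.91958
hide→timber→loaf→hide: 0.2747 × 1.702 × 1.941 = 0.90749
hide→loaf→timber→hide: 0.4632 × 0.5487 × 3.323 = 0.84457
Maximum is timber→loaf→goat→timber at 0.9196; no arbitrage — every cycle loses value.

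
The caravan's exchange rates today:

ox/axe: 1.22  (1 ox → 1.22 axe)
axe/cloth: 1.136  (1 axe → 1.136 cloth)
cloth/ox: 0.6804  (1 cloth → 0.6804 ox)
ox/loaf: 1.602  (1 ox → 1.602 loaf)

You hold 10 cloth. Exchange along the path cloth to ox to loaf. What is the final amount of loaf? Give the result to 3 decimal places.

10 cloth × 0.6804 = 6.804 ox
6.804 ox × 1.602 = 10.900008 loaf

10.900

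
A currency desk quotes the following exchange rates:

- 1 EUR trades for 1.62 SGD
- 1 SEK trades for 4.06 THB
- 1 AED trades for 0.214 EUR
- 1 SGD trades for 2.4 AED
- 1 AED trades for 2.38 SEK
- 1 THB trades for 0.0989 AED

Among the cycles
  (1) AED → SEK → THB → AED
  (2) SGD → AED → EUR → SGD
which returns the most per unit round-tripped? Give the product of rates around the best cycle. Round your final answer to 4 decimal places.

0.9557

(1) 2.38 × 4.06 × 0.0989 = 0.95565
(2) 2.4 × 0.214 × 1.62 = 0.83203
Highest is cycle (1) at 0.9557 (≤1, no arbitrage).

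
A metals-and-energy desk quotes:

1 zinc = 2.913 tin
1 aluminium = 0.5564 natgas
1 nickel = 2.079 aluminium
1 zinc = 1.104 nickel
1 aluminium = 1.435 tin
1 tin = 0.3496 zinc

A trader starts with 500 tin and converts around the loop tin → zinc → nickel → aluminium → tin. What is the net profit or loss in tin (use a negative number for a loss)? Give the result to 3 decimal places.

500 tin × 0.3496 = 174.8 zinc
174.8 zinc × 1.104 = 192.9792 nickel
192.9792 nickel × 2.079 = 401.2037568 aluminium
401.2037568 aluminium × 1.435 = 575.727391008 tin
Net change: 575.727391008 − 500 = 75.727391008 tin

75.727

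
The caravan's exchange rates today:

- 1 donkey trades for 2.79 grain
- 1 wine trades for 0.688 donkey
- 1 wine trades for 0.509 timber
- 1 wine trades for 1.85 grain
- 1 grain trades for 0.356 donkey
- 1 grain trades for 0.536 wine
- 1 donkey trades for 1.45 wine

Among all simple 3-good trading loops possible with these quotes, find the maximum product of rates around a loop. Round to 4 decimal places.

1.0289

donkey→grain→wine→donkey: 2.79 × 0.536 × 0.688 = 1.02886
donkey→wine→grain→donkey: 1.45 × 1.85 × 0.356 = 0.95497
Maximum is donkey→grain→wine→donkey at 1.0289; arbitrage exists.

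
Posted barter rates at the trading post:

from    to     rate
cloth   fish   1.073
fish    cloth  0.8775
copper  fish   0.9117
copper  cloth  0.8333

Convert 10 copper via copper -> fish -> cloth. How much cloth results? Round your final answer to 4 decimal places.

8.0002

10 copper × 0.9117 = 9.117 fish
9.117 fish × 0.8775 = 8.0001675 cloth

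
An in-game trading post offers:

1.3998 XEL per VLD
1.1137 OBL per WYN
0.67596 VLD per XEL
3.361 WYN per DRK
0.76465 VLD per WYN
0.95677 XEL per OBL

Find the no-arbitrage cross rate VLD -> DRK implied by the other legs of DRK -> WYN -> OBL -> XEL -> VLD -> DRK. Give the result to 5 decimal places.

0.41308

Known legs of the cycle: 3.361 × 1.1137 × 0.95677 × 0.67596 = 2.42083549651850844
For no arbitrage the full-cycle product must be 1, so the missing rate is 1 / 2.42083549651850844 ≈ 0.4130805.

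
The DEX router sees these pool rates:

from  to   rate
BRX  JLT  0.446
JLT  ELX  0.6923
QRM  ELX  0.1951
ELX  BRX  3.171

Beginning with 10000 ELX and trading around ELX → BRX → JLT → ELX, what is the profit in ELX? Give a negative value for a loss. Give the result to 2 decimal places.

-209.04

10000 ELX × 3.171 = 31710 BRX
31710 BRX × 0.446 = 14142.66 JLT
14142.66 JLT × 0.6923 = 9790.963518 ELX
Net change: 9790.963518 − 10000 = -209.036482 ELX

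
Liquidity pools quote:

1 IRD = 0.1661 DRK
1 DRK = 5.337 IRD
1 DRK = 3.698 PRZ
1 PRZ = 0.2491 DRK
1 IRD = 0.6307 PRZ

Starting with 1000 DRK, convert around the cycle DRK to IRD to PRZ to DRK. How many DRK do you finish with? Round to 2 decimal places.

1000 DRK × 5.337 = 5337 IRD
5337 IRD × 0.6307 = 3366.0459 PRZ
3366.0459 PRZ × 0.2491 = 838.48203369 DRK

838.48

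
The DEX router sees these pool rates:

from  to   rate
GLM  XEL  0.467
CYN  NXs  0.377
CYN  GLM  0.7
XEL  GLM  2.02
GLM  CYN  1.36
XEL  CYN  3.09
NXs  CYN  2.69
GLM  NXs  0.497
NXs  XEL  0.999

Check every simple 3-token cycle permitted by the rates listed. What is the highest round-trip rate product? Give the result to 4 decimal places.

CYN→NXs→XEL→CYN: 0.377 × 0.999 × 3.09 = 1.16377
GLM→XEL→CYN→GLM: 0.467 × 3.09 × 0.7 = 1.01012
GLM→NXs→XEL→GLM: 0.497 × 0.999 × 2.02 = 1.00294
GLM→NXs→CYN→GLM: 0.497 × 2.69 × 0.7 = 0.93585
Maximum is CYN→NXs→XEL→CYN at 1.1638; arbitrage exists.

1.1638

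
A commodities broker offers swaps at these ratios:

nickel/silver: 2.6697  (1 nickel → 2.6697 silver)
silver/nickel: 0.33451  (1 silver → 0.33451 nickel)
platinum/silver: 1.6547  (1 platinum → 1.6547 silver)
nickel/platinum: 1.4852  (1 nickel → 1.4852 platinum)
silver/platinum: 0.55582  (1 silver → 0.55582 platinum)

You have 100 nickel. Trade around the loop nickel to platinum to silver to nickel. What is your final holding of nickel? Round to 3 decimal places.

100 nickel × 1.4852 = 148.52 platinum
148.52 platinum × 1.6547 = 245.756044 silver
245.756044 silver × 0.33451 = 82.20785427844 nickel

82.208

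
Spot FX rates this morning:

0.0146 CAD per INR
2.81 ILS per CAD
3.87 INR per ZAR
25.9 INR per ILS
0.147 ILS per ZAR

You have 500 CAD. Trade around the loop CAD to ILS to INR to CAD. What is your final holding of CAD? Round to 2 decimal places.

500 CAD × 2.81 = 1405 ILS
1405 ILS × 25.9 = 36389.5 INR
36389.5 INR × 0.0146 = 531.2867 CAD

531.29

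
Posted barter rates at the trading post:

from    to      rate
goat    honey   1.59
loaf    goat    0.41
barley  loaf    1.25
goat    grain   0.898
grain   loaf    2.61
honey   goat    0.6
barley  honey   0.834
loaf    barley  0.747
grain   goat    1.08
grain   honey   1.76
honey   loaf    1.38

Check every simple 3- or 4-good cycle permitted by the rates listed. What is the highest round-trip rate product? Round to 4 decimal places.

0.9609

loaf→goat→grain→loaf: 0.41 × 0.898 × 2.61 = 0.96095
honey→goat→grain→honey: 0.6 × 0.898 × 1.76 = 0.94829
honey→loaf→goat→honey: 1.38 × 0.41 × 1.59 = 0.89962
honey→loaf→goat→grain→honey: 1.38 × 0.41 × 0.898 × 1.76 = 0.89424
honey→loaf→barley→honey: 1.38 × 0.747 × 0.834 = 0.85974
Maximum is loaf→goat→grain→loaf at 0.9609; no arbitrage — every cycle loses value.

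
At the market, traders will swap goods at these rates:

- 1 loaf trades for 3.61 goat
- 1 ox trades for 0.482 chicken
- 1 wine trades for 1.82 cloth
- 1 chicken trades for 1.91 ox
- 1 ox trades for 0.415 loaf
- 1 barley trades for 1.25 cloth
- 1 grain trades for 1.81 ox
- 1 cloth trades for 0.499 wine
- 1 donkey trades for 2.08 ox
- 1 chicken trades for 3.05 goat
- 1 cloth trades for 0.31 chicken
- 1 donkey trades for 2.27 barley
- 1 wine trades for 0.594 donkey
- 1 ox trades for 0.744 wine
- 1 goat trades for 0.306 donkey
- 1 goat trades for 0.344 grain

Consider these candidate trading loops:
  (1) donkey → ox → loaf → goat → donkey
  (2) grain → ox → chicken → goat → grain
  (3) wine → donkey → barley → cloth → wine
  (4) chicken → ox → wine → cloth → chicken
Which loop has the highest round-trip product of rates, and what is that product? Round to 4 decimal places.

(1) 2.08 × 0.415 × 3.61 × 0.306 = 0.95354
(2) 1.81 × 0.482 × 3.05 × 0.344 = 0.91534
(3) 0.594 × 2.27 × 1.25 × 0.499 = 0.84105
(4) 1.91 × 0.744 × 1.82 × 0.31 = 0.80175
Highest is cycle (1) at 0.9535 (≤1, no arbitrage).

0.9535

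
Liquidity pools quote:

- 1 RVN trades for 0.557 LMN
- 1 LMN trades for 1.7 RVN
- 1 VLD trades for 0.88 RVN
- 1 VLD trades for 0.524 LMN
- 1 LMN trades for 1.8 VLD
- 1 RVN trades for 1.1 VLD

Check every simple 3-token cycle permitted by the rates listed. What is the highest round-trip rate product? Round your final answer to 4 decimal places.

0.9799

RVN→VLD→LMN→RVN: 1.1 × 0.524 × 1.7 = 0.97988
RVN→LMN→VLD→RVN: 0.557 × 1.8 × 0.88 = 0.88229
Maximum is RVN→VLD→LMN→RVN at 0.9799; no arbitrage — every cycle loses value.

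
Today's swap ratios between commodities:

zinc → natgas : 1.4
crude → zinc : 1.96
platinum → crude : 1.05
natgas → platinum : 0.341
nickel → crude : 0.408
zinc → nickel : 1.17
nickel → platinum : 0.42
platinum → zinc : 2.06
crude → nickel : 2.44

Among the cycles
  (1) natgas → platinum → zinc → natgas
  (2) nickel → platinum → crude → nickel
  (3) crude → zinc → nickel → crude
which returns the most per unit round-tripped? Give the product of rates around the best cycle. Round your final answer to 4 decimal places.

(1) 0.341 × 2.06 × 1.4 = 0.98344
(2) 0.42 × 1.05 × 2.44 = 1.07604
(3) 1.96 × 1.17 × 0.408 = 0.93563
Highest is cycle (2) at 1.0760 (>1, arbitrage).

1.0760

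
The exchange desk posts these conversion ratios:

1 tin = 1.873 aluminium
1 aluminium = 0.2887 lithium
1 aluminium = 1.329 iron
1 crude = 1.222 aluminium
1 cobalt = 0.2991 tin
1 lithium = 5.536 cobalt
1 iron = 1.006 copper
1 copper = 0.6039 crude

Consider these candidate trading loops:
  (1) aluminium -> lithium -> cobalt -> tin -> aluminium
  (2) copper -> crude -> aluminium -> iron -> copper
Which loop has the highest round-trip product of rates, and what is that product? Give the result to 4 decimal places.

0.9866

(1) 0.2887 × 5.536 × 0.2991 × 1.873 = 0.89536
(2) 0.6039 × 1.222 × 1.329 × 1.006 = 0.98664
Highest is cycle (2) at 0.9866 (≤1, no arbitrage).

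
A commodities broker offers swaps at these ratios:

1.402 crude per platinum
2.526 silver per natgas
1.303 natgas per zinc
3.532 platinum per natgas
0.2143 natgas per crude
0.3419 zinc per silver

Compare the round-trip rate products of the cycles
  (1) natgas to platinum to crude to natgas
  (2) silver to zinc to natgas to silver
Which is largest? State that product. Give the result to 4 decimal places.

1.1253

(1) 3.532 × 1.402 × 0.2143 = 1.06118
(2) 0.3419 × 1.303 × 2.526 = 1.12532
Highest is cycle (2) at 1.1253 (>1, arbitrage).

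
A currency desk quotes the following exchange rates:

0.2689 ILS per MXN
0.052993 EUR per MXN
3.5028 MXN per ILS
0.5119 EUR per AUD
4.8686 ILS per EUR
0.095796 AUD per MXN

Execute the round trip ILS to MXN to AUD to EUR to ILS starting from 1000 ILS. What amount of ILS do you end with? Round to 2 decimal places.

836.28

1000 ILS × 3.5028 = 3502.8 MXN
3502.8 MXN × 0.095796 = 335.5542288 AUD
335.5542288 AUD × 0.5119 = 171.77020972272 EUR
171.77020972272 EUR × 4.8686 = 836.280443056034592 ILS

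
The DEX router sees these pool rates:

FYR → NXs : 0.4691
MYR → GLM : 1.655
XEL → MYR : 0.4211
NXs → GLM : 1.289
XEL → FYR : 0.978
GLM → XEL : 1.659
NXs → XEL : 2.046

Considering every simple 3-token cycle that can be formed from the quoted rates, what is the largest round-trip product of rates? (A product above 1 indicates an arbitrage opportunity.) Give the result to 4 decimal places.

MYR→GLM→XEL→MYR: 1.655 × 1.659 × 0.4211 = 1.15619
XEL→FYR→NXs→XEL: 0.978 × 0.4691 × 2.046 = 0.93866
Maximum is MYR→GLM→XEL→MYR at 1.1562; arbitrage exists.

1.1562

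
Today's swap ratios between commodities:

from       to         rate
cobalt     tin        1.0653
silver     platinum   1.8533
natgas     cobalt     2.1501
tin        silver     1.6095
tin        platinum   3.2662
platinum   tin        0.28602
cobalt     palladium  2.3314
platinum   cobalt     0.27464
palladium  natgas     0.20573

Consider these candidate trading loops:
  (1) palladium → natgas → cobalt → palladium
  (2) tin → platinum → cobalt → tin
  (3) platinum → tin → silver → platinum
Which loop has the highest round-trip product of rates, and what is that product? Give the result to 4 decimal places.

(1) 0.20573 × 2.1501 × 2.3314 = 1.03127
(2) 3.2662 × 0.27464 × 1.0653 = 0.95561
(3) 0.28602 × 1.6095 × 1.8533 = 0.85317
Highest is cycle (1) at 1.0313 (>1, arbitrage).

1.0313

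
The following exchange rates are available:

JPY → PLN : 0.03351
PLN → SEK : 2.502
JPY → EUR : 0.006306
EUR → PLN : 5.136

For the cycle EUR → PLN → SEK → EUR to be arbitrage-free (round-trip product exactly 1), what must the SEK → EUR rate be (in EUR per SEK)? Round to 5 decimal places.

Known legs of the cycle: 5.136 × 2.502 = 12.850272
For no arbitrage the full-cycle product must be 1, so the missing rate is 1 / 12.850272 ≈ 0.0778194.

0.07782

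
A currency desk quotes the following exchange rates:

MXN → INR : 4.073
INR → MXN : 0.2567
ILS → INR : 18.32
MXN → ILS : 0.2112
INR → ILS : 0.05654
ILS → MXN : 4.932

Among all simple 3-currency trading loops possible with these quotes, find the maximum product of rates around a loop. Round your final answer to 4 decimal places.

MXN→INR→ILS→MXN: 4.073 × 0.05654 × 4.932 = 1.13578
MXN→ILS→INR→MXN: 0.2112 × 18.32 × 0.2567 = 0.99322
Maximum is MXN→INR→ILS→MXN at 1.1358; arbitrage exists.

1.1358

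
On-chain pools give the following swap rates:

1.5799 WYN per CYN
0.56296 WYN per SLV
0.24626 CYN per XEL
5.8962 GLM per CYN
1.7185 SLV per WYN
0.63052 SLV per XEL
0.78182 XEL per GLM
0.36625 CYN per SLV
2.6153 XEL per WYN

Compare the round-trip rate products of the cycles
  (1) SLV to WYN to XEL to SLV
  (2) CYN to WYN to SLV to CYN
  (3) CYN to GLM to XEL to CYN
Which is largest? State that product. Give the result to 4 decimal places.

(1) 0.56296 × 2.6153 × 0.63052 = 0.92832
(2) 1.5799 × 1.7185 × 0.36625 = 0.99439
(3) 5.8962 × 0.78182 × 0.24626 = 1.13520
Highest is cycle (3) at 1.1352 (>1, arbitrage).

1.1352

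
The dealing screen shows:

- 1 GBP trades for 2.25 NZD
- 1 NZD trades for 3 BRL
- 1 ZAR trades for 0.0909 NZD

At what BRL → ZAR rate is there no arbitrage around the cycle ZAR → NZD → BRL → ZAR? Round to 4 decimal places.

3.6670

Known legs of the cycle: 0.0909 × 3 = 0.2727
For no arbitrage the full-cycle product must be 1, so the missing rate is 1 / 0.2727 ≈ 3.667033.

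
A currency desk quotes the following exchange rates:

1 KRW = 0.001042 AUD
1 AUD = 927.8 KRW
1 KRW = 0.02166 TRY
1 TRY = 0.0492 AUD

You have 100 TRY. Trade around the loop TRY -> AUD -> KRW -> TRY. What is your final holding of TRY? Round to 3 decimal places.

98.873

100 TRY × 0.0492 = 4.92 AUD
4.92 AUD × 927.8 = 4564.776 KRW
4564.776 KRW × 0.02166 = 98.87304816 TRY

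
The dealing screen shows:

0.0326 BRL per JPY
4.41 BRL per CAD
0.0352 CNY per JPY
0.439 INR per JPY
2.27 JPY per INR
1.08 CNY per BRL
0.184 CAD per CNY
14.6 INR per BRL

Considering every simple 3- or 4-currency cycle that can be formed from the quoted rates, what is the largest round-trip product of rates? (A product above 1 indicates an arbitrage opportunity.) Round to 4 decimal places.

BRL→INR→JPY→BRL: 14.6 × 2.27 × 0.0326 = 1.08043
CNY→CAD→BRL→CNY: 0.184 × 4.41 × 1.08 = 0.87636
Maximum is BRL→INR→JPY→BRL at 1.0804; arbitrage exists.

1.0804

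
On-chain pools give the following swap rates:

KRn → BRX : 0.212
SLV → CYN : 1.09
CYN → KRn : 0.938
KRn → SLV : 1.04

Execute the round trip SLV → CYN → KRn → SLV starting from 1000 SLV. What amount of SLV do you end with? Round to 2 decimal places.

1063.32

1000 SLV × 1.09 = 1090 CYN
1090 CYN × 0.938 = 1022.42 KRn
1022.42 KRn × 1.04 = 1063.3168 SLV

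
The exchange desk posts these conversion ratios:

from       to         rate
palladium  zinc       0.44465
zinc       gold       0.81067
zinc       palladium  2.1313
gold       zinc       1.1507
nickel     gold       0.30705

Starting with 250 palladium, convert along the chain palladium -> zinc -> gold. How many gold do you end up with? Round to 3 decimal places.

250 palladium × 0.44465 = 111.1625 zinc
111.1625 zinc × 0.81067 = 90.116103875 gold

90.116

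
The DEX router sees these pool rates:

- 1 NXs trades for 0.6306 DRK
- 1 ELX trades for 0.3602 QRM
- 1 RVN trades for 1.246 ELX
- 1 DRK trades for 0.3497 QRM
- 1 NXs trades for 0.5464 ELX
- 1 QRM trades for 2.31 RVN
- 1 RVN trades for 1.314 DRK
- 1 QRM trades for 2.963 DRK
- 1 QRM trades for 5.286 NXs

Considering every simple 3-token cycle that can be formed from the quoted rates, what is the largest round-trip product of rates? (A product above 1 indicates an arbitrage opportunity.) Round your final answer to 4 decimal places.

1.1657

NXs→DRK→QRM→NXs: 0.6306 × 0.3497 × 5.286 = 1.16567
RVN→DRK→QRM→RVN: 1.314 × 0.3497 × 2.31 = 1.06146
NXs→ELX→QRM→NXs: 0.5464 × 0.3602 × 5.286 = 1.04035
RVN→ELX→QRM→RVN: 1.246 × 0.3602 × 2.31 = 1.03675
Maximum is NXs→DRK→QRM→NXs at 1.1657; arbitrage exists.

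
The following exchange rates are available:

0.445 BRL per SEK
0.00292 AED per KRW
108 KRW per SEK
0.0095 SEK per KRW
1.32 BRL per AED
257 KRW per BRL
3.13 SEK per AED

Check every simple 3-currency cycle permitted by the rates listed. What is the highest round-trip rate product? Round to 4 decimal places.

1.0865

KRW→SEK→BRL→KRW: 0.0095 × 0.445 × 257 = 1.08647
KRW→AED→BRL→KRW: 0.00292 × 1.32 × 257 = 0.99058
KRW→AED→SEK→KRW: 0.00292 × 3.13 × 108 = 0.98708
Maximum is KRW→SEK→BRL→KRW at 1.0865; arbitrage exists.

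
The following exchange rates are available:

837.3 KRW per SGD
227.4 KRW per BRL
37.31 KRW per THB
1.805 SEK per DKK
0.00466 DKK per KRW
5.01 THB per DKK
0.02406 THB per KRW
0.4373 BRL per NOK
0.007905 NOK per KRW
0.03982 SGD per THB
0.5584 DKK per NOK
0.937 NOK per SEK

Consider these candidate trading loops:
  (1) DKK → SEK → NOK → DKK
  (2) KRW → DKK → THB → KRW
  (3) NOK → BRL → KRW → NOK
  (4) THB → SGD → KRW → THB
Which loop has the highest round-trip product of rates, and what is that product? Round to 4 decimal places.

0.9444

(1) 1.805 × 0.937 × 0.5584 = 0.94441
(2) 0.00466 × 5.01 × 37.31 = 0.87106
(3) 0.4373 × 227.4 × 0.007905 = 0.78609
(4) 0.03982 × 837.3 × 0.02406 = 0.80219
Highest is cycle (1) at 0.9444 (≤1, no arbitrage).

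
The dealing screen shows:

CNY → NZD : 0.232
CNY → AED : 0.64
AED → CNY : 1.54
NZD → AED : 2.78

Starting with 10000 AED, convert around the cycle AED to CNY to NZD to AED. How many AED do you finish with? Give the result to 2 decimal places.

9932.38

10000 AED × 1.54 = 15400 CNY
15400 CNY × 0.232 = 3572.8 NZD
3572.8 NZD × 2.78 = 9932.384 AED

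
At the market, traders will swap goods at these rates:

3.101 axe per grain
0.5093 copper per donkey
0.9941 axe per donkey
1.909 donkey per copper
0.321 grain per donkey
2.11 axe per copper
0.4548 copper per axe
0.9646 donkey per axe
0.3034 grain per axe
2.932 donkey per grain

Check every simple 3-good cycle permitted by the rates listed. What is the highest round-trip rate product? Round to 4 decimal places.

axe→donkey→copper→axe: 0.9646 × 0.5093 × 2.11 = 1.03658
grain→axe→donkey→grain: 3.101 × 0.9646 × 0.321 = 0.96018
grain→donkey→axe→grain: 2.932 × 0.9941 × 0.3034 = 0.88432
axe→copper→donkey→axe: 0.4548 × 1.909 × 0.9941 = 0.86309
Maximum is axe→donkey→copper→axe at 1.0366; arbitrage exists.

1.0366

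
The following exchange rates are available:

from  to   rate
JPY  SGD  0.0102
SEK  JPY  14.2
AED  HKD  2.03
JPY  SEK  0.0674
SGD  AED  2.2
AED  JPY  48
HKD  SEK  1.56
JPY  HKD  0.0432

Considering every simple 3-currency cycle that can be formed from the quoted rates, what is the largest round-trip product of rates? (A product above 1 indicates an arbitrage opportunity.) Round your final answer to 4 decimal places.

SGD→AED→JPY→SGD: 2.2 × 48 × 0.0102 = 1.07712
HKD→SEK→JPY→HKD: 1.56 × 14.2 × 0.0432 = 0.95697
Maximum is SGD→AED→JPY→SGD at 1.0771; arbitrage exists.

1.0771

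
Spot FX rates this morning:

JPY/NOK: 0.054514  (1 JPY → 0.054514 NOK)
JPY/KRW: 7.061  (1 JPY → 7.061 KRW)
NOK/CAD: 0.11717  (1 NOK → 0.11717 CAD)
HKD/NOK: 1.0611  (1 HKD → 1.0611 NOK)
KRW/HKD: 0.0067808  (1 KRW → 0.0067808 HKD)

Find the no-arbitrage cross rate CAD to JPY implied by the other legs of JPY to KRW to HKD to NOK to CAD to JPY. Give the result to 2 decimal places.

Known legs of the cycle: 7.061 × 0.0067808 × 1.0611 × 0.11717 = 0.0059527808029681056
For no arbitrage the full-cycle product must be 1, so the missing rate is 1 / 0.0059527808029681056 ≈ 167.9887.

167.99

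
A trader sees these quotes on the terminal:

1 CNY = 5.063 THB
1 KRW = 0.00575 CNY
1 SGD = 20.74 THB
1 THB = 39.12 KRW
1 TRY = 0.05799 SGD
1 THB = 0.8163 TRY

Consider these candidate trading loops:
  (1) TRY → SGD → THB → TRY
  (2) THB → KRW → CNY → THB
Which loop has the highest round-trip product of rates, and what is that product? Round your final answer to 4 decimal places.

(1) 0.05799 × 20.74 × 0.8163 = 0.98177
(2) 39.12 × 0.00575 × 5.063 = 1.13887
Highest is cycle (2) at 1.1389 (>1, arbitrage).

1.1389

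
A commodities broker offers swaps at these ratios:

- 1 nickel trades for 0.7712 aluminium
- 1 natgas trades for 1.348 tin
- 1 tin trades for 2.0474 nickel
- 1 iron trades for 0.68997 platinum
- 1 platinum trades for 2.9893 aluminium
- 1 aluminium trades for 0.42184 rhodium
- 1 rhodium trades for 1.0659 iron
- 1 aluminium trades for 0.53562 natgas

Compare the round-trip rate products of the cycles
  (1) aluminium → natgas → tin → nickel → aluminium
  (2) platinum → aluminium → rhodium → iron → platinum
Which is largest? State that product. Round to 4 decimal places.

1.1400

(1) 0.53562 × 1.348 × 2.0474 × 0.7712 = 1.14003
(2) 2.9893 × 0.42184 × 1.0659 × 0.68997 = 0.92739
Highest is cycle (1) at 1.1400 (>1, arbitrage).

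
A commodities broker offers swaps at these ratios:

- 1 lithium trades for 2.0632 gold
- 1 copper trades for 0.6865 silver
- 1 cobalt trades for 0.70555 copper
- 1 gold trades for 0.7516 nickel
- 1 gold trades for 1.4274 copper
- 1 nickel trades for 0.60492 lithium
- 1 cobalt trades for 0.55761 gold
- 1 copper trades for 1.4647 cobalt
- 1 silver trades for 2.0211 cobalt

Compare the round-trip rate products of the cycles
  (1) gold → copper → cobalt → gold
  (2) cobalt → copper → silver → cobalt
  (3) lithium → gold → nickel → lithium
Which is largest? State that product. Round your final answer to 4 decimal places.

1.1658

(1) 1.4274 × 1.4647 × 0.55761 = 1.16580
(2) 0.70555 × 0.6865 × 2.0211 = 0.97894
(3) 2.0632 × 0.7516 × 0.60492 = 0.93805
Highest is cycle (1) at 1.1658 (>1, arbitrage).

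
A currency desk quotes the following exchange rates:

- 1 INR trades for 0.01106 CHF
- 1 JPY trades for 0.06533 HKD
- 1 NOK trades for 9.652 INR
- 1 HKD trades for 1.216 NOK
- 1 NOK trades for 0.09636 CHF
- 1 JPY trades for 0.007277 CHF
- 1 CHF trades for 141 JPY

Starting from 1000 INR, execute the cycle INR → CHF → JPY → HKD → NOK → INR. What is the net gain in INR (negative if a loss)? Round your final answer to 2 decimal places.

195.74

1000 INR × 0.01106 = 11.06 CHF
11.06 CHF × 141 = 1559.46 JPY
1559.46 JPY × 0.06533 = 101.8795218 HKD
101.8795218 HKD × 1.216 = 123.8854985088 NOK
123.8854985088 NOK × 9.652 = 1195.7428316069376 INR
Net change: 1195.7428316069376 − 1000 = 195.7428316069376 INR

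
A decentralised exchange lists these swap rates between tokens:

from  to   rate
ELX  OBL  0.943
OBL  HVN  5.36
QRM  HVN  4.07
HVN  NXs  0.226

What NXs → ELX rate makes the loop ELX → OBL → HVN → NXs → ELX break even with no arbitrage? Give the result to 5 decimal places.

0.87542

Known legs of the cycle: 0.943 × 5.36 × 0.226 = 1.14231248
For no arbitrage the full-cycle product must be 1, so the missing rate is 1 / 1.14231248 ≈ 0.8754172.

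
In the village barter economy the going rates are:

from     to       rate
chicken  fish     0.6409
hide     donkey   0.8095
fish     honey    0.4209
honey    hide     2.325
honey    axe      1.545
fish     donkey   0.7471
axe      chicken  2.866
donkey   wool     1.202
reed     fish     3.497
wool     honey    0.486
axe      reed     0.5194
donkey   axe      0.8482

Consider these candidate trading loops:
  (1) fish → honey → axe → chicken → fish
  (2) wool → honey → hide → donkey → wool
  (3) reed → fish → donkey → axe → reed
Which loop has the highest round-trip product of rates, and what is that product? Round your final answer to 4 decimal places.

1.1945

(1) 0.4209 × 1.545 × 2.866 × 0.6409 = 1.19447
(2) 0.486 × 2.325 × 0.8095 × 1.202 = 1.09946
(3) 3.497 × 0.7471 × 0.8482 × 0.5194 = 1.15100
Highest is cycle (1) at 1.1945 (>1, arbitrage).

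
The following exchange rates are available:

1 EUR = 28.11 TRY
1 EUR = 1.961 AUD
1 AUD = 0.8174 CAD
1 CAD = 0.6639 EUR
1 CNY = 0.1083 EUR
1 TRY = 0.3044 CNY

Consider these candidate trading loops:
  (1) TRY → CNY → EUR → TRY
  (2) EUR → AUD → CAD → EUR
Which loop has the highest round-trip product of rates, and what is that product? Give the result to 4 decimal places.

1.0642

(1) 0.3044 × 0.1083 × 28.11 = 0.92669
(2) 1.961 × 0.8174 × 0.6639 = 1.06418
Highest is cycle (2) at 1.0642 (>1, arbitrage).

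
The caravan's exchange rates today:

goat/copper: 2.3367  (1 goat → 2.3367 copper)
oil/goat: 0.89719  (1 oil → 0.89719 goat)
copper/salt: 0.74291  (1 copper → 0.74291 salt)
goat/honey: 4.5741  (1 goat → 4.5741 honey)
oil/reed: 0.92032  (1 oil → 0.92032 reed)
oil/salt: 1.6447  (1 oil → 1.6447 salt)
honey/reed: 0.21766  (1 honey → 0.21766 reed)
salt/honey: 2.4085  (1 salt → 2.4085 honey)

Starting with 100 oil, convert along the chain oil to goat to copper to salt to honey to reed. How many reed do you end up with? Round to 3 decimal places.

100 oil × 0.89719 = 89.719 goat
89.719 goat × 2.3367 = 209.6463873 copper
209.6463873 copper × 0.74291 = 155.748397589043 salt
155.748397589043 salt × 2.4085 = 375.1200155932100655 honey
375.1200155932100655 honey × 0.21766 = 81.64862259401810285673 reed

81.649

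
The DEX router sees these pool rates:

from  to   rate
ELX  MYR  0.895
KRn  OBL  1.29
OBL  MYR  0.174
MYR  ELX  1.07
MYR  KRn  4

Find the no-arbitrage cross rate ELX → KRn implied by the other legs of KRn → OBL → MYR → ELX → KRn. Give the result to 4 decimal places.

Known legs of the cycle: 1.29 × 0.174 × 1.07 = 0.2401722
For no arbitrage the full-cycle product must be 1, so the missing rate is 1 / 0.2401722 ≈ 4.163679.

4.1637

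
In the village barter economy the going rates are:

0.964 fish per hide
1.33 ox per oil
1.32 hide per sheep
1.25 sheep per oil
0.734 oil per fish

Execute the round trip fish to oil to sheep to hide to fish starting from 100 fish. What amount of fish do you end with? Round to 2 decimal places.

100 fish × 0.734 = 73.4 oil
73.4 oil × 1.25 = 91.75 sheep
91.75 sheep × 1.32 = 121.11 hide
121.11 hide × 0.964 = 116.75004 fish

116.75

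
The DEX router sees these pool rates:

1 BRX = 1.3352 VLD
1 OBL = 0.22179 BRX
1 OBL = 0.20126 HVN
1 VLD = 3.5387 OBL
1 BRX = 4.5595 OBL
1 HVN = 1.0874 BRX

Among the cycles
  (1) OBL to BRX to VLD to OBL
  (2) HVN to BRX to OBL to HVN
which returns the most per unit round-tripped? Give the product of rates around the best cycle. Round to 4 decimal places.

(1) 0.22179 × 1.3352 × 3.5387 = 1.04793
(2) 1.0874 × 4.5595 × 0.20126 = 0.99785
Highest is cycle (1) at 1.0479 (>1, arbitrage).

1.0479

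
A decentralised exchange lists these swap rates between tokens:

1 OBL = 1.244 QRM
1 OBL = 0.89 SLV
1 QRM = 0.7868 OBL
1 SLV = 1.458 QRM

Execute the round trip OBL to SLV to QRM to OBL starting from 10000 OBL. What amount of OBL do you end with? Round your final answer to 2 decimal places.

10209.67

10000 OBL × 0.89 = 8900 SLV
8900 SLV × 1.458 = 12976.2 QRM
12976.2 QRM × 0.7868 = 10209.67416 OBL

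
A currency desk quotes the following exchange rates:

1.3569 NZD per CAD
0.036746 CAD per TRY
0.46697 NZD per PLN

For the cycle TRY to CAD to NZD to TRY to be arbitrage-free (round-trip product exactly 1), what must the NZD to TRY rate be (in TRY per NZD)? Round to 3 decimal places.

Known legs of the cycle: 0.036746 × 1.3569 = 0.0498606474
For no arbitrage the full-cycle product must be 1, so the missing rate is 1 / 0.0498606474 ≈ 20.05590.

20.056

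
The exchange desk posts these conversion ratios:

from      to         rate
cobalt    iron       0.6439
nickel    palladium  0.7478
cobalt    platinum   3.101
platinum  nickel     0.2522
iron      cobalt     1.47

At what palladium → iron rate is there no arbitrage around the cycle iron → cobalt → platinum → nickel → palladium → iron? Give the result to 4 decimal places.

1.1632

Known legs of the cycle: 1.47 × 3.101 × 0.2522 × 0.7478 = 0.8597053790052
For no arbitrage the full-cycle product must be 1, so the missing rate is 1 / 0.8597053790052 ≈ 1.163189.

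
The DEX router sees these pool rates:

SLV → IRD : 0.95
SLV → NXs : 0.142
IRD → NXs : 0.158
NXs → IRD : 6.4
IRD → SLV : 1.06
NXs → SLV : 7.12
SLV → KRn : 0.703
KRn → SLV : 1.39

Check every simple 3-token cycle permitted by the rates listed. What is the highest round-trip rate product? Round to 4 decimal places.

1.0687

NXs→SLV→IRD→NXs: 7.12 × 0.95 × 0.158 = 1.06871
NXs→IRD→SLV→NXs: 6.4 × 1.06 × 0.142 = 0.96333
Maximum is NXs→SLV→IRD→NXs at 1.0687; arbitrage exists.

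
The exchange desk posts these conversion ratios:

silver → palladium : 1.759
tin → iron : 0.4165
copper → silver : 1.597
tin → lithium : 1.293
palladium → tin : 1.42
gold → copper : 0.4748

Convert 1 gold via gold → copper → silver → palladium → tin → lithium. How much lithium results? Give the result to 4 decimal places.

2.4489

1 gold × 0.4748 = 0.4748 copper
0.4748 copper × 1.597 = 0.7582556 silver
0.7582556 silver × 1.759 = 1.3337716004 palladium
1.3337716004 palladium × 1.42 = 1.893955672568 tin
1.893955672568 tin × 1.293 = 2.448884684630424 lithium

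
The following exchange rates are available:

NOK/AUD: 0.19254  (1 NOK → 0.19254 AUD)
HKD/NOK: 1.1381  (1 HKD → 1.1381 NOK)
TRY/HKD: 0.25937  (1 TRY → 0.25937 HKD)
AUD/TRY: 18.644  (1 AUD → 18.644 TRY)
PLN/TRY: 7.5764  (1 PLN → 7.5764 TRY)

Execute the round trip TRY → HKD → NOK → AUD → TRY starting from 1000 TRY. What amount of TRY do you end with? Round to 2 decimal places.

1000 TRY × 0.25937 = 259.37 HKD
259.37 HKD × 1.1381 = 295.188997 NOK
295.188997 NOK × 0.19254 = 56.83568948238 AUD
56.83568948238 AUD × 18.644 = 1059.64459470949272 TRY

1059.64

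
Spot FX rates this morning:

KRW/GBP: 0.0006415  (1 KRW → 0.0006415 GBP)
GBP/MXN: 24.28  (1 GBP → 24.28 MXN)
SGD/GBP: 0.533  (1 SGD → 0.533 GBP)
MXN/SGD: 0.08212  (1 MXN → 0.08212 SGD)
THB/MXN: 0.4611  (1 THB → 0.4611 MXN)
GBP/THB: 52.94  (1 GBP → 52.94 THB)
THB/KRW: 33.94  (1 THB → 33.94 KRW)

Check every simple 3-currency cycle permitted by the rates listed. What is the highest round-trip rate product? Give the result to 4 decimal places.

KRW→GBP→THB→KRW: 0.0006415 × 52.94 × 33.94 = 1.15264
MXN→SGD→GBP→MXN: 0.08212 × 0.533 × 24.28 = 1.06273
Maximum is KRW→GBP→THB→KRW at 1.1526; arbitrage exists.

1.1526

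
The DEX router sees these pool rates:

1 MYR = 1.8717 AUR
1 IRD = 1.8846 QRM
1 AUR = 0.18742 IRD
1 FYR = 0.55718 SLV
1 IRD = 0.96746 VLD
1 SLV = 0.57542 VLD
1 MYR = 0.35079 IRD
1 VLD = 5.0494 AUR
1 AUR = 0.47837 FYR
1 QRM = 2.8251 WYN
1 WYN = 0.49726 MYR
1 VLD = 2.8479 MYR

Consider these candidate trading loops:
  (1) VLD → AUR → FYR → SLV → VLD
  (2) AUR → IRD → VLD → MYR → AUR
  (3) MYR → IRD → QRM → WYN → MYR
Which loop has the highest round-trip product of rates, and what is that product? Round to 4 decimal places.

0.9665

(1) 5.0494 × 0.47837 × 0.55718 × 0.57542 = 0.77443
(2) 0.18742 × 0.96746 × 2.8479 × 1.8717 = 0.96652
(3) 0.35079 × 1.8846 × 2.8251 × 0.49726 = 0.92872
Highest is cycle (2) at 0.9665 (≤1, no arbitrage).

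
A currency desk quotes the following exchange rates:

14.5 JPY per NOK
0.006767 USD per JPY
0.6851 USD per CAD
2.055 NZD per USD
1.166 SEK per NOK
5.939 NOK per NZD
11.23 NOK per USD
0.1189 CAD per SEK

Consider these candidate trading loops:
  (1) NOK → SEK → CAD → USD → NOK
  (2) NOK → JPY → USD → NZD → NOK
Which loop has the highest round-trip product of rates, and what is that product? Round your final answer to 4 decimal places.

(1) 1.166 × 0.1189 × 0.6851 × 11.23 = 1.06663
(2) 14.5 × 0.006767 × 2.055 × 5.939 = 1.19754
Highest is cycle (2) at 1.1975 (>1, arbitrage).

1.1975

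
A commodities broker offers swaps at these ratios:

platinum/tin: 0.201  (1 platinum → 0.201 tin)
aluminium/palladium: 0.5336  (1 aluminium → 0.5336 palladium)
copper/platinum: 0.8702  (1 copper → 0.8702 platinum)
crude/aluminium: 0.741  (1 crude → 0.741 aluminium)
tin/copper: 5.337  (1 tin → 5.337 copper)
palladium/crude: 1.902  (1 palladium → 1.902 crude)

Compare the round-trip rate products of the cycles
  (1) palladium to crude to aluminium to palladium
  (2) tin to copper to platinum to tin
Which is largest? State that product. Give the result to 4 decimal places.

(1) 1.902 × 0.741 × 0.5336 = 0.75205
(2) 5.337 × 0.8702 × 0.201 = 0.93350
Highest is cycle (2) at 0.9335 (≤1, no arbitrage).

0.9335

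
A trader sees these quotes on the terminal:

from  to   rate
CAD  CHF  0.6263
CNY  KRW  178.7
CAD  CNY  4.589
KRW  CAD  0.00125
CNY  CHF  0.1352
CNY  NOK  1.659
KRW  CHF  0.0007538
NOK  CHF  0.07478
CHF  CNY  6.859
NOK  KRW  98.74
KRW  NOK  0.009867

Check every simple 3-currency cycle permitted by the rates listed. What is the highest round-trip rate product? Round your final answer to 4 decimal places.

1.0251

CNY→KRW→CAD→CNY: 178.7 × 0.00125 × 4.589 = 1.02507
CNY→KRW→CHF→CNY: 178.7 × 0.0007538 × 6.859 = 0.92394
CNY→NOK→CHF→CNY: 1.659 × 0.07478 × 6.859 = 0.85093
Maximum is CNY→KRW→CAD→CNY at 1.0251; arbitrage exists.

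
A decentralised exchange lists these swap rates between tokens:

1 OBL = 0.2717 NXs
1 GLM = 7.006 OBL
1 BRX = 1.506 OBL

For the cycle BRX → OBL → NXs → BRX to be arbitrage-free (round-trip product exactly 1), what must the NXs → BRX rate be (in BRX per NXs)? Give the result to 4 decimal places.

2.4439

Known legs of the cycle: 1.506 × 0.2717 = 0.4091802
For no arbitrage the full-cycle product must be 1, so the missing rate is 1 / 0.4091802 ≈ 2.443911.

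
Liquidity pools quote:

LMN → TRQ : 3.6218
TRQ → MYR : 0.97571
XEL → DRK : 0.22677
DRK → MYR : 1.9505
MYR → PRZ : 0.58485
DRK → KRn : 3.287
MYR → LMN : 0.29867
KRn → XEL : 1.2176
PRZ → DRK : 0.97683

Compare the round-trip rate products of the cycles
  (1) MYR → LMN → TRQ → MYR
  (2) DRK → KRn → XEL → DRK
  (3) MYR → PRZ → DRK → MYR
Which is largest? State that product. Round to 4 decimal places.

1.1143

(1) 0.29867 × 3.6218 × 0.97571 = 1.05545
(2) 3.287 × 1.2176 × 0.22677 = 0.90759
(3) 0.58485 × 0.97683 × 1.9505 = 1.11432
Highest is cycle (3) at 1.1143 (>1, arbitrage).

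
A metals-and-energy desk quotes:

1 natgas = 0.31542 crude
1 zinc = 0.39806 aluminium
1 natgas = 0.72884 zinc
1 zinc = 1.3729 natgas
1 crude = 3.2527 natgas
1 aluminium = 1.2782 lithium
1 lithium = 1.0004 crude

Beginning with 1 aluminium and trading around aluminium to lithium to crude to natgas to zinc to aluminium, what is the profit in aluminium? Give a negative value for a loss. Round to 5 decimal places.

0.20669

1 aluminium × 1.2782 = 1.2782 lithium
1.2782 lithium × 1.0004 = 1.27871128 crude
1.27871128 crude × 3.2527 = 4.159264180456 natgas
4.159264180456 natgas × 0.72884 = 3.03143810528355104 zinc
3.03143810528355104 zinc × 0.39806 = 1.2066942521891703269824 aluminium
Net change: 1.2066942521891703269824 − 1 = 0.2066942521891703269824 aluminium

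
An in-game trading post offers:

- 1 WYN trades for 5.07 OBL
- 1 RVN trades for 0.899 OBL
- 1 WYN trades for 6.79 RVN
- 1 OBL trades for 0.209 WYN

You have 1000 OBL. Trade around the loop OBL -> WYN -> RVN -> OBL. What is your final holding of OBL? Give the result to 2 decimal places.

1000 OBL × 0.209 = 209 WYN
209 WYN × 6.79 = 1419.11 RVN
1419.11 RVN × 0.899 = 1275.77989 OBL

1275.78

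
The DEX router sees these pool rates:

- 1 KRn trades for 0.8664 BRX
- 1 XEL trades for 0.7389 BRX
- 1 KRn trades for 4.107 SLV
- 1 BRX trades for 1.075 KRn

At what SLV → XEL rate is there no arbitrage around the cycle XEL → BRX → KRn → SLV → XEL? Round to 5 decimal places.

Known legs of the cycle: 0.7389 × 1.075 × 4.107 = 3.2622619725
For no arbitrage the full-cycle product must be 1, so the missing rate is 1 / 3.2622619725 ≈ 0.3065358.

0.30654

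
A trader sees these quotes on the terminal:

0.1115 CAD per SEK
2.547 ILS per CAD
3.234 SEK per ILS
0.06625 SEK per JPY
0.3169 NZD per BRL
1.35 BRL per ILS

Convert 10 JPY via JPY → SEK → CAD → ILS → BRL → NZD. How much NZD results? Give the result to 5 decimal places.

10 JPY × 0.06625 = 0.6625 SEK
0.6625 SEK × 0.1115 = 0.07386875 CAD
0.07386875 CAD × 2.547 = 0.18814370625 ILS
0.18814370625 ILS × 1.35 = 0.2539940034375 BRL
0.2539940034375 BRL × 0.3169 = 0.08049069968934375 NZD

0.08049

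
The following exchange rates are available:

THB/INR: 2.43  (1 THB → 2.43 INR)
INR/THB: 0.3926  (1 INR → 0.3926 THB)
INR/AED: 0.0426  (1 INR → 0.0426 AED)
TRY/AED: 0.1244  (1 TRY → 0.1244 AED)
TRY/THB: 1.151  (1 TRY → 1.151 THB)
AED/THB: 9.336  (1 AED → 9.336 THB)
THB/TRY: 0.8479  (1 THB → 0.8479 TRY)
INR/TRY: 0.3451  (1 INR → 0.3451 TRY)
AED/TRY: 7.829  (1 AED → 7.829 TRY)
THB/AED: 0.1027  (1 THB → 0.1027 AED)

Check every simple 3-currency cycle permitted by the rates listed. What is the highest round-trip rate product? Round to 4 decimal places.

0.9847

TRY→AED→THB→TRY: 0.1244 × 9.336 × 0.8479 = 0.98475
THB→INR→AED→THB: 2.43 × 0.0426 × 9.336 = 0.96644
TRY→THB→INR→TRY: 1.151 × 2.43 × 0.3451 = 0.96522
TRY→THB→AED→TRY: 1.151 × 0.1027 × 7.829 = 0.92545
Maximum is TRY→AED→THB→TRY at 0.9847; no arbitrage — every cycle loses value.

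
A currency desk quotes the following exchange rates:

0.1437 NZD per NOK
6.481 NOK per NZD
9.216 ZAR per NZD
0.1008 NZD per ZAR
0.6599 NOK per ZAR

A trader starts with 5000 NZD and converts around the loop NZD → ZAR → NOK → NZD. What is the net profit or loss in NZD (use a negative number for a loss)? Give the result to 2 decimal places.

-630.34

5000 NZD × 9.216 = 46080 ZAR
46080 ZAR × 0.6599 = 30408.192 NOK
30408.192 NOK × 0.1437 = 4369.6571904 NZD
Net change: 4369.6571904 − 5000 = -630.3428096 NZD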